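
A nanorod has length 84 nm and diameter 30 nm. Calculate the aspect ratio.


Aspect ratio AR = length / diameter
AR = 84 / 30
AR = 2.8

2.8


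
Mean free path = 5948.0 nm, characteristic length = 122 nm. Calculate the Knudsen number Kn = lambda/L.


Knudsen number Kn = lambda / L
Kn = 5948.0 / 122
Kn = 48.7541

48.7541


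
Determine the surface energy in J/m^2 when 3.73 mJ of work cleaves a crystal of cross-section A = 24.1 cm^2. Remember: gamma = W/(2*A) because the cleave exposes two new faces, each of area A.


Convert: A = 24.1 cm^2 = 0.00241 m^2, W = 3.73 mJ = 0.00373 J
Cleaving exposes two faces of area A, so total new surface = 2*A and gamma = W / (2*A)
gamma = 0.00373 / (2 * 0.00241)
gamma = 0.774 J/m^2

0.774


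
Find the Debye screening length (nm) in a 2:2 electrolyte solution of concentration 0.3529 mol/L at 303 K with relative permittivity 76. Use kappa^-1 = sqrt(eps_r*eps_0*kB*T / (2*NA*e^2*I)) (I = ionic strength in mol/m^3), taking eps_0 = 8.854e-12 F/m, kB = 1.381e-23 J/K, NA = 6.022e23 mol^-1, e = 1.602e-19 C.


Ionic strength I = 0.3529 * 2^2 * 1000 = 1411.6 mol/m^3
kappa^-1 = sqrt(76 * 8.854e-12 * 1.381e-23 * 303 / (2 * 6.022e23 * (1.602e-19)^2 * 1411.6))
kappa^-1 = 0.254 nm

0.254


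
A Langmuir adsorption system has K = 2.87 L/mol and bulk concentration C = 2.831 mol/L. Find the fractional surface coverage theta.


Langmuir isotherm: theta = K*C / (1 + K*C)
K*C = 2.87 * 2.831 = 8.12497
theta = 8.12497 / (1 + 8.12497) = 8.12497 / 9.12497
theta = 0.8904

0.8904


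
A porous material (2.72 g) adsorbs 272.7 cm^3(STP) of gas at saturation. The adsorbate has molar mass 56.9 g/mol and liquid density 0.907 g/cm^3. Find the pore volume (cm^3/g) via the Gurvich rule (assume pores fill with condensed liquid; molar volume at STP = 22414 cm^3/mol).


Moles adsorbed n = V_ads / 22414 = 272.7 / 22414 = 1.216650e-02 mol
Liquid volume V_liq = n * M / rho_liq = 1.216650e-02 * 56.9 / 0.907 = 0.76326 cm^3
Specific pore volume V_pore = V_liq / m_sample = 0.76326 / 2.72
V_pore = 0.2806 cm^3/g

0.2806


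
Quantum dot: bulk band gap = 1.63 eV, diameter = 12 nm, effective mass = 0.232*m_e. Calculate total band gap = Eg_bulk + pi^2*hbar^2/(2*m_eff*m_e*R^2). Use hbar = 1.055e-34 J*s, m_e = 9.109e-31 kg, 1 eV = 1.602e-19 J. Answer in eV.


Radius R = 12/2 nm = 6e-09 m
Confinement energy dE = pi^2 * hbar^2 / (2 * m_eff * m_e * R^2)
dE = pi^2 * (1.055e-34)^2 / (2 * 0.232 * 9.109e-31 * (6e-09)^2) J, divided by 1.602e-19 J/eV
dE = 0.0451 eV
Total band gap = E_g(bulk) + dE = 1.63 + 0.0451 = 1.6751 eV

1.6751


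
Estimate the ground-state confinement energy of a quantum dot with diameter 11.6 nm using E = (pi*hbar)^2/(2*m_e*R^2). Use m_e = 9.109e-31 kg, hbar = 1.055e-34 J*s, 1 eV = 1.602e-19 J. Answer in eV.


Radius R = 11.6/2 = 5.8 nm = 5.8e-09 m
E = (pi * 1.055e-34)^2 / (2 * 9.109e-31 * (5.8e-09)^2)
E(J) = 1.79245e-21
E = E(J) / 1.602e-19 = 0.0112 eV

0.0112


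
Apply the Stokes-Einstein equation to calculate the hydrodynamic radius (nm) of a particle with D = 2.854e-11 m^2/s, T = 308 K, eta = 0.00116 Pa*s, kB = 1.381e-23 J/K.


Stokes-Einstein: R = kB*T / (6*pi*eta*D)
R = 1.381e-23 * 308 / (6 * pi * 0.00116 * 2.854e-11)
R = 6.81603e-09 m = 6.82 nm

6.82


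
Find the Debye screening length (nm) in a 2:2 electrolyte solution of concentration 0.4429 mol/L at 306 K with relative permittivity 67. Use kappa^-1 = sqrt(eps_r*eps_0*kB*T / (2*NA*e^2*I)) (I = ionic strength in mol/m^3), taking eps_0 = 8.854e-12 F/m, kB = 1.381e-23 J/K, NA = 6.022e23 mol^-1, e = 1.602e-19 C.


Ionic strength I = 0.4429 * 2^2 * 1000 = 1771.6 mol/m^3
kappa^-1 = sqrt(67 * 8.854e-12 * 1.381e-23 * 306 / (2 * 6.022e23 * (1.602e-19)^2 * 1771.6))
kappa^-1 = 0.214 nm

0.214


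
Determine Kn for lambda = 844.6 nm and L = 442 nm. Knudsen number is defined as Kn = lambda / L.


Knudsen number Kn = lambda / L
Kn = 844.6 / 442
Kn = 1.9109

1.9109


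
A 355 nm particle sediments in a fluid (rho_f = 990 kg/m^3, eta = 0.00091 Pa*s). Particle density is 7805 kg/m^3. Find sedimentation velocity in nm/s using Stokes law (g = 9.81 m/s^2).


Radius R = 355/2 nm = 1.775e-07 m
Density difference = 7805 - 990 = 6815 kg/m^3
v = 2 * R^2 * (rho_p - rho_f) * g / (9 * eta)
v = 2 * (1.775e-07)^2 * 6815 * 9.81 / (9 * 0.00091)
v = 5.14372e-07 m/s = 514.3724 nm/s

514.3724


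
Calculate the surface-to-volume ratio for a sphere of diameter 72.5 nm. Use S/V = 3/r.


Radius r = 72.5/2 = 36.25 nm
S/V = 3 / r = 3 / 36.25
S/V = 0.0828 nm^-1

0.0828


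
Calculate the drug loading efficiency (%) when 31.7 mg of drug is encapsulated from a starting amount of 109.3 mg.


Drug loading efficiency = (drug loaded / drug initial) * 100
DLE = 31.7 / 109.3 * 100
DLE = 0.29 * 100
DLE = 29.0%

29.0


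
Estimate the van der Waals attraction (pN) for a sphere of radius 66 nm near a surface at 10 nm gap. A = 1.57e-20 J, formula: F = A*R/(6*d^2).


Convert to SI: R = 66 nm = 6.6e-08 m, d = 10 nm = 1e-08 m
F = A * R / (6 * d^2)
F = 1.57e-20 * 6.6e-08 / (6 * (1e-08)^2)
F = 1.727e-12 N = 1.727 pN

1.727


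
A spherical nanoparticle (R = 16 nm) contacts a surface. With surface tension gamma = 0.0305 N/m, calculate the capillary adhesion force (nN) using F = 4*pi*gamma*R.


Convert radius: R = 16 nm = 1.6e-08 m
F = 4 * pi * gamma * R
F = 4 * pi * 0.0305 * 1.6e-08
F = 6.13239e-09 N = 6.1324 nN

6.1324


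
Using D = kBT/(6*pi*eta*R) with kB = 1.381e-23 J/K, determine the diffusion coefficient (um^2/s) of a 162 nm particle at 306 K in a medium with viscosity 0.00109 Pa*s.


Radius R = 162/2 = 81 nm = 8.1e-08 m
D = kB*T / (6*pi*eta*R)
D = 1.381e-23 * 306 / (6 * pi * 0.00109 * 8.1e-08)
D = 2.53923e-12 m^2/s = 2.539 um^2/s

2.539


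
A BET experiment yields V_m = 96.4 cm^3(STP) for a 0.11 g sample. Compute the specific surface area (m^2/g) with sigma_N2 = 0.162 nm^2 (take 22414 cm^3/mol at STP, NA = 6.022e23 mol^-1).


Number of moles in monolayer = V_m / 22414 = 96.4 / 22414 = 0.00430088
Number of molecules = moles * NA = 0.00430088 * 6.022e23
SA = molecules * sigma / mass
SA = (96.4 / 22414) * 6.022e23 * 0.162e-18 / 0.11
SA = 3814.4 m^2/g

3814.4


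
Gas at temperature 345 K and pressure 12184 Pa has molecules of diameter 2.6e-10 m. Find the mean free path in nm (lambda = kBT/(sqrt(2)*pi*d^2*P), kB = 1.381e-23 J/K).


Mean free path: lambda = kB*T / (sqrt(2) * pi * d^2 * P)
lambda = 1.381e-23 * 345 / (sqrt(2) * pi * (2.6e-10)^2 * 12184)
lambda = 1.302e-06 m
lambda = 1302.0 nm

1302.0


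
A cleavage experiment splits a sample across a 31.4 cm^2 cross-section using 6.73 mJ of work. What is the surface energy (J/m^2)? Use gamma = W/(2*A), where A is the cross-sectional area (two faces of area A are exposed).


Convert: A = 31.4 cm^2 = 0.00314 m^2, W = 6.73 mJ = 0.00673 J
Cleaving exposes two faces of area A, so total new surface = 2*A and gamma = W / (2*A)
gamma = 0.00673 / (2 * 0.00314)
gamma = 1.072 J/m^2

1.072


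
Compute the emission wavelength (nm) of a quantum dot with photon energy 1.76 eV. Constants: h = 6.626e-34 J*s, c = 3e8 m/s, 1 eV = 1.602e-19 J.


Convert energy: E = 1.76 eV = 1.76 * 1.602e-19 = 2.81952e-19 J
lambda = h*c / E = 6.626e-34 * 3e8 / 2.81952e-19
lambda = 7.05014e-07 m = 705.0 nm

705.0


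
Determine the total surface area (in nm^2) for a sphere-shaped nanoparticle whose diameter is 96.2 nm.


Radius r = 96.2/2 = 48.1 nm
Surface area SA = 4 * pi * r^2
SA = 4 * pi * (48.1)^2
SA = 29073.68 nm^2

29073.68


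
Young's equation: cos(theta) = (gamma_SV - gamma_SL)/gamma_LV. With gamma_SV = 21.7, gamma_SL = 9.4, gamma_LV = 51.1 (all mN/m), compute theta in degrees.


cos(theta) = (gamma_SV - gamma_SL) / gamma_LV
cos(theta) = (21.7 - 9.4) / 51.1
cos(theta) = 0.240705
theta = arccos(0.240705) = 76.07 degrees

76.07


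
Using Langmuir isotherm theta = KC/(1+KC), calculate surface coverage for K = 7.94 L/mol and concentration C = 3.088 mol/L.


Langmuir isotherm: theta = K*C / (1 + K*C)
K*C = 7.94 * 3.088 = 24.51872
theta = 24.51872 / (1 + 24.51872) = 24.51872 / 25.51872
theta = 0.9608

0.9608


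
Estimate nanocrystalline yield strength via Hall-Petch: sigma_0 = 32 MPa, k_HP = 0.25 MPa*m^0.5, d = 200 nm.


d = 200 nm = 2e-07 m
sqrt(d) = 0.0004472136
Hall-Petch contribution = k / sqrt(d) = 0.25 / 0.0004472136 = 559.0 MPa
sigma = sigma_0 + k/sqrt(d) = 32 + 559.0 = 591.0 MPa

591.0


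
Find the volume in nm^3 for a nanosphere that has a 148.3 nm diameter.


Radius r = 148.3/2 = 74.15 nm
Volume V = (4/3) * pi * r^3
V = (4/3) * pi * (74.15)^3
V = 1707741.28 nm^3

1707741.28


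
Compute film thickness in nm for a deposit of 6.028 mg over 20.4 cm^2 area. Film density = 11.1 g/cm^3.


Convert: m = 6.028 mg = 6.0280e-06 kg, A = 20.4 cm^2 = 2.0400e-03 m^2, rho = 11.1 g/cm^3 = 11100 kg/m^3
t = m / (A * rho)
t = 6.0280e-06 / (2.0400e-03 * 11100)
t = 2.6621e-07 m = 266.2 nm

266.2


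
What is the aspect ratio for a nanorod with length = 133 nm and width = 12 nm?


Aspect ratio AR = length / diameter
AR = 133 / 12
AR = 11.08

11.08


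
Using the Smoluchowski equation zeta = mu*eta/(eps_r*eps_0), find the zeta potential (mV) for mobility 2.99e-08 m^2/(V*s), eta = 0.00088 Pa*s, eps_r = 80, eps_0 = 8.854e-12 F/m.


Smoluchowski equation: zeta = mu * eta / (eps_r * eps_0)
zeta = 2.99e-08 * 0.00088 / (80 * 8.854e-12)
zeta = 0.037147 V = 37.15 mV

37.15


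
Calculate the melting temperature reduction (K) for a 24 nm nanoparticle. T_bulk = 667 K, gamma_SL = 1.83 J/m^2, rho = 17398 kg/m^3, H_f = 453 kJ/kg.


Radius R = 24/2 = 12 nm = 1.2e-08 m
Convert H_f = 453 kJ/kg = 453000 J/kg
dT = 2 * gamma_SL * T_bulk / (rho * H_f * R)
dT = 2 * 1.83 * 667 / (17398 * 453000 * 1.2e-08)
dT = 25.8 K

25.8


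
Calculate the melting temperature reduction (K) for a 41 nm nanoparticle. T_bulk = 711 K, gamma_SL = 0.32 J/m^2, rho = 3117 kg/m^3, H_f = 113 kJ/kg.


Radius R = 41/2 = 20.5 nm = 2.05e-08 m
Convert H_f = 113 kJ/kg = 113000 J/kg
dT = 2 * gamma_SL * T_bulk / (rho * H_f * R)
dT = 2 * 0.32 * 711 / (3117 * 113000 * 2.05e-08)
dT = 63.0 K

63.0


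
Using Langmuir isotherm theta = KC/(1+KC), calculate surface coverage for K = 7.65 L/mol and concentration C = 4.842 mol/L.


Langmuir isotherm: theta = K*C / (1 + K*C)
K*C = 7.65 * 4.842 = 37.0413
theta = 37.0413 / (1 + 37.0413) = 37.0413 / 38.0413
theta = 0.9737

0.9737


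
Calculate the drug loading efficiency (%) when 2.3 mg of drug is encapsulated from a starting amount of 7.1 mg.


Drug loading efficiency = (drug loaded / drug initial) * 100
DLE = 2.3 / 7.1 * 100
DLE = 0.3239 * 100
DLE = 32.39%

32.39


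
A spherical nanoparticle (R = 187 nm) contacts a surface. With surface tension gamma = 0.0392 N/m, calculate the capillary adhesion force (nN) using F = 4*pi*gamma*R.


Convert radius: R = 187 nm = 1.87e-07 m
F = 4 * pi * gamma * R
F = 4 * pi * 0.0392 * 1.87e-07
F = 9.21165e-08 N = 92.1165 nN

92.1165


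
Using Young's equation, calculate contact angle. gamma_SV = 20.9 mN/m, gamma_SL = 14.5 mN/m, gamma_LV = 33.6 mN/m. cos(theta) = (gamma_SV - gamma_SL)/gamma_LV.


cos(theta) = (gamma_SV - gamma_SL) / gamma_LV
cos(theta) = (20.9 - 14.5) / 33.6
cos(theta) = 0.190476
theta = arccos(0.190476) = 79.02 degrees

79.02


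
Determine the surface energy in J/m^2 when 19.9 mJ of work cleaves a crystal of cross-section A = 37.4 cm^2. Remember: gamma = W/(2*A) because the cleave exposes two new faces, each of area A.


Convert: A = 37.4 cm^2 = 0.00374 m^2, W = 19.9 mJ = 0.0199 J
Cleaving exposes two faces of area A, so total new surface = 2*A and gamma = W / (2*A)
gamma = 0.0199 / (2 * 0.00374)
gamma = 2.66 J/m^2

2.66


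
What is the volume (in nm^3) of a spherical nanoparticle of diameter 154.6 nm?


Radius r = 154.6/2 = 77.3 nm
Volume V = (4/3) * pi * r^3
V = (4/3) * pi * (77.3)^3
V = 1934759.96 nm^3

1934759.96


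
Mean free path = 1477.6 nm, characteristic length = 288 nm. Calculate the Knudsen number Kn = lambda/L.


Knudsen number Kn = lambda / L
Kn = 1477.6 / 288
Kn = 5.1306

5.1306


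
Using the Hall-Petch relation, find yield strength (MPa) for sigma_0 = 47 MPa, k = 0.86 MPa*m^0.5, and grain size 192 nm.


d = 192 nm = 1.92e-07 m
sqrt(d) = 0.000438178
Hall-Petch contribution = k / sqrt(d) = 0.86 / 0.000438178 = 1962.7 MPa
sigma = sigma_0 + k/sqrt(d) = 47 + 1962.7 = 2009.7 MPa

2009.7


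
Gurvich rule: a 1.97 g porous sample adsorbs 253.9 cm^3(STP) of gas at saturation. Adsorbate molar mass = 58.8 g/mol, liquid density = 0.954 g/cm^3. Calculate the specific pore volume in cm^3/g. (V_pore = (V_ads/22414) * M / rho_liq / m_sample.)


Moles adsorbed n = V_ads / 22414 = 253.9 / 22414 = 1.132774e-02 mol
Liquid volume V_liq = n * M / rho_liq = 1.132774e-02 * 58.8 / 0.954 = 0.69819 cm^3
Specific pore volume V_pore = V_liq / m_sample = 0.69819 / 1.97
V_pore = 0.3544 cm^3/g

0.3544


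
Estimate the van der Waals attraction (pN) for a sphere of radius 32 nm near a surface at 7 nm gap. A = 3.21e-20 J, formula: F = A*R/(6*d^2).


Convert to SI: R = 32 nm = 3.2e-08 m, d = 7 nm = 7e-09 m
F = A * R / (6 * d^2)
F = 3.21e-20 * 3.2e-08 / (6 * (7e-09)^2)
F = 3.49388e-12 N = 3.494 pN

3.494


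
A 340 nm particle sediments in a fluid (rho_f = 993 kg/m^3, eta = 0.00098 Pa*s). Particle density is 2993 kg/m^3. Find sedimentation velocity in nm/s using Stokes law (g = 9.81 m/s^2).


Radius R = 340/2 nm = 1.7e-07 m
Density difference = 2993 - 993 = 2000 kg/m^3
v = 2 * R^2 * (rho_p - rho_f) * g / (9 * eta)
v = 2 * (1.7e-07)^2 * 2000 * 9.81 / (9 * 0.00098)
v = 1.28576e-07 m/s = 128.5755 nm/s

128.5755


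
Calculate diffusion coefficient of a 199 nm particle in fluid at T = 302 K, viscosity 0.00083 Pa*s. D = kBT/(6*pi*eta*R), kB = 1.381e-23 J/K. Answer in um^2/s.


Radius R = 199/2 = 99.5 nm = 9.95e-08 m
D = kB*T / (6*pi*eta*R)
D = 1.381e-23 * 302 / (6 * pi * 0.00083 * 9.95e-08)
D = 2.67916e-12 m^2/s = 2.679 um^2/s

2.679


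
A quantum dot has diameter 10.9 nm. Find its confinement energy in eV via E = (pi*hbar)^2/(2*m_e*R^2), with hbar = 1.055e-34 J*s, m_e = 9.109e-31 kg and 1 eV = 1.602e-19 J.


Radius R = 10.9/2 = 5.45 nm = 5.45e-09 m
E = (pi * 1.055e-34)^2 / (2 * 9.109e-31 * (5.45e-09)^2)
E(J) = 2.03007e-21
E = E(J) / 1.602e-19 = 0.0127 eV

0.0127


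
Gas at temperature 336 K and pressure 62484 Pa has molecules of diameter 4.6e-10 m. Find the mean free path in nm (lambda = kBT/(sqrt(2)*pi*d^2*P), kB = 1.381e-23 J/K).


Mean free path: lambda = kB*T / (sqrt(2) * pi * d^2 * P)
lambda = 1.381e-23 * 336 / (sqrt(2) * pi * (4.6e-10)^2 * 62484)
lambda = 7.89921e-08 m
lambda = 78.99 nm

78.99


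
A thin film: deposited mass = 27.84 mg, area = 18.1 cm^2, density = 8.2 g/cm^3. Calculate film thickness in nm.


Convert: m = 27.84 mg = 2.7840e-05 kg, A = 18.1 cm^2 = 1.8100e-03 m^2, rho = 8.2 g/cm^3 = 8200 kg/m^3
t = m / (A * rho)
t = 2.7840e-05 / (1.8100e-03 * 8200)
t = 1.8758e-06 m = 1875.8 nm

1875.8


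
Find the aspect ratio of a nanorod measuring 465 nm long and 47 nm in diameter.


Aspect ratio AR = length / diameter
AR = 465 / 47
AR = 9.89

9.89


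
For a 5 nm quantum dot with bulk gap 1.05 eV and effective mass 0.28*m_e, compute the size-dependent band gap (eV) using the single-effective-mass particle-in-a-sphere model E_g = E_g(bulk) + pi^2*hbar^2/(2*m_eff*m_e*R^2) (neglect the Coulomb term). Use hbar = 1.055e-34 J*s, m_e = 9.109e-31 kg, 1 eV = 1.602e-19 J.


Radius R = 5/2 nm = 2.5e-09 m
Confinement energy dE = pi^2 * hbar^2 / (2 * m_eff * m_e * R^2)
dE = pi^2 * (1.055e-34)^2 / (2 * 0.28 * 9.109e-31 * (2.5e-09)^2) J, divided by 1.602e-19 J/eV
dE = 0.2151 eV
Total band gap = E_g(bulk) + dE = 1.05 + 0.2151 = 1.2651 eV

1.2651


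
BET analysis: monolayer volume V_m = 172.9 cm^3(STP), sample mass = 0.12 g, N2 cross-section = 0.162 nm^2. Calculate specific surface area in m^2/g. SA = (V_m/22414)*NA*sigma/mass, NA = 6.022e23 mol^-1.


Number of moles in monolayer = V_m / 22414 = 172.9 / 22414 = 0.00771393
Number of molecules = moles * NA = 0.00771393 * 6.022e23
SA = molecules * sigma / mass
SA = (172.9 / 22414) * 6.022e23 * 0.162e-18 / 0.12
SA = 6271.2 m^2/g

6271.2


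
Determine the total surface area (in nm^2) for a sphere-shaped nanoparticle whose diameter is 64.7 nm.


Radius r = 64.7/2 = 32.35 nm
Surface area SA = 4 * pi * r^2
SA = 4 * pi * (32.35)^2
SA = 13150.99 nm^2

13150.99


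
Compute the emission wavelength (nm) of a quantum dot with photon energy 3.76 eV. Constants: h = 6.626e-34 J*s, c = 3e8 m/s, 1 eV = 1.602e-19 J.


Convert energy: E = 3.76 eV = 3.76 * 1.602e-19 = 6.02352e-19 J
lambda = h*c / E = 6.626e-34 * 3e8 / 6.02352e-19
lambda = 3.30006e-07 m = 330.0 nm

330.0


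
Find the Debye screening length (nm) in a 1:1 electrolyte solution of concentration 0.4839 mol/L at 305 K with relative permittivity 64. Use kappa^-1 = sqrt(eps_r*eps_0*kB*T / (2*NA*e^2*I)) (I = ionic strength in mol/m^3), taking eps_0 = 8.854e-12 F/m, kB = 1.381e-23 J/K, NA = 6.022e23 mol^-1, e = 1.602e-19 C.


Ionic strength I = 0.4839 * 1^2 * 1000 = 483.9 mol/m^3
kappa^-1 = sqrt(64 * 8.854e-12 * 1.381e-23 * 305 / (2 * 6.022e23 * (1.602e-19)^2 * 483.9))
kappa^-1 = 0.399 nm

0.399


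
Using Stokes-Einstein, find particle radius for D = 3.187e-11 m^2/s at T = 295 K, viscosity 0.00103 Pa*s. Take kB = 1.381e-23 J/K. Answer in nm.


Stokes-Einstein: R = kB*T / (6*pi*eta*D)
R = 1.381e-23 * 295 / (6 * pi * 0.00103 * 3.187e-11)
R = 6.58408e-09 m = 6.58 nm

6.58


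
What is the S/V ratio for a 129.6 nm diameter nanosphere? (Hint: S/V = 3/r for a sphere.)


Radius r = 129.6/2 = 64.8 nm
S/V = 3 / r = 3 / 64.8
S/V = 0.0463 nm^-1

0.0463


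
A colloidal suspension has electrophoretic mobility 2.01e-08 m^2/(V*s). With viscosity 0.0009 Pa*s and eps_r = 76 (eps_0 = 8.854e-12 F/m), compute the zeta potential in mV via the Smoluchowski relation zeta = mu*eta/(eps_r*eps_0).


Smoluchowski equation: zeta = mu * eta / (eps_r * eps_0)
zeta = 2.01e-08 * 0.0009 / (76 * 8.854e-12)
zeta = 0.026883 V = 26.88 mV

26.88


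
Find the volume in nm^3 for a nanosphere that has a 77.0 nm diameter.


Radius r = 77.0/2 = 38.5 nm
Volume V = (4/3) * pi * r^3
V = (4/3) * pi * (38.5)^3
V = 239040.12 nm^3

239040.12


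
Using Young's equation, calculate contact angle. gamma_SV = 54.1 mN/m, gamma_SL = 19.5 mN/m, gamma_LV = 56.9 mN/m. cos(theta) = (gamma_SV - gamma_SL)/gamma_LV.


cos(theta) = (gamma_SV - gamma_SL) / gamma_LV
cos(theta) = (54.1 - 19.5) / 56.9
cos(theta) = 0.608084
theta = arccos(0.608084) = 52.55 degrees

52.55


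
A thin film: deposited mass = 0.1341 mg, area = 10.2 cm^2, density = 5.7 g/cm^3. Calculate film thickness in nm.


Convert: m = 0.1341 mg = 1.3410e-07 kg, A = 10.2 cm^2 = 1.0200e-03 m^2, rho = 5.7 g/cm^3 = 5700 kg/m^3
t = m / (A * rho)
t = 1.3410e-07 / (1.0200e-03 * 5700)
t = 2.3065e-08 m = 23.1 nm

23.1


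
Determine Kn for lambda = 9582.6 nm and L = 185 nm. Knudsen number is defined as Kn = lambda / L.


Knudsen number Kn = lambda / L
Kn = 9582.6 / 185
Kn = 51.7978

51.7978


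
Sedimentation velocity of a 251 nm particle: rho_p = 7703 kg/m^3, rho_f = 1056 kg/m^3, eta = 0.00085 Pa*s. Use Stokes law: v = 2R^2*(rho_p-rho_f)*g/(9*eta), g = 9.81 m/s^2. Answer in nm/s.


Radius R = 251/2 nm = 1.255e-07 m
Density difference = 7703 - 1056 = 6647 kg/m^3
v = 2 * R^2 * (rho_p - rho_f) * g / (9 * eta)
v = 2 * (1.255e-07)^2 * 6647 * 9.81 / (9 * 0.00085)
v = 2.68504e-07 m/s = 268.504 nm/s

268.504


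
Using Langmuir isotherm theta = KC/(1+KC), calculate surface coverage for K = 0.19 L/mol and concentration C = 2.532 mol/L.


Langmuir isotherm: theta = K*C / (1 + K*C)
K*C = 0.19 * 2.532 = 0.48108
theta = 0.48108 / (1 + 0.48108) = 0.48108 / 1.48108
theta = 0.3248

0.3248


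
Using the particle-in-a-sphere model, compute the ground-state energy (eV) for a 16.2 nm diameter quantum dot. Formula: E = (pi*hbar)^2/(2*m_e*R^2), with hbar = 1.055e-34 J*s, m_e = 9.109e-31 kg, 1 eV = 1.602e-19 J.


Radius R = 16.2/2 = 8.1 nm = 8.1e-09 m
E = (pi * 1.055e-34)^2 / (2 * 9.109e-31 * (8.1e-09)^2)
E(J) = 9.19039e-22
E = E(J) / 1.602e-19 = 0.0057 eV

0.0057


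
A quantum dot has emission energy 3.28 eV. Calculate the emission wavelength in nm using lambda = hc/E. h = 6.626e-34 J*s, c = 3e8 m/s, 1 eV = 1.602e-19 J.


Convert energy: E = 3.28 eV = 3.28 * 1.602e-19 = 5.25456e-19 J
lambda = h*c / E = 6.626e-34 * 3e8 / 5.25456e-19
lambda = 3.783e-07 m = 378.3 nm

378.3


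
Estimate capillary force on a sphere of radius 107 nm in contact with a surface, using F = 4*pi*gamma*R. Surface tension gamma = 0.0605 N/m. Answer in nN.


Convert radius: R = 107 nm = 1.07e-07 m
F = 4 * pi * gamma * R
F = 4 * pi * 0.0605 * 1.07e-07
F = 8.13484e-08 N = 81.3484 nN

81.3484


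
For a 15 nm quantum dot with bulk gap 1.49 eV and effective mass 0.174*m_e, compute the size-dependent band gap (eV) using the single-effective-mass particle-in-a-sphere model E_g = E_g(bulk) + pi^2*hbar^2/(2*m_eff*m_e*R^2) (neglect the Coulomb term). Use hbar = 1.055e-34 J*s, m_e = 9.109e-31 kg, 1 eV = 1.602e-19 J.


Radius R = 15/2 nm = 7.5e-09 m
Confinement energy dE = pi^2 * hbar^2 / (2 * m_eff * m_e * R^2)
dE = pi^2 * (1.055e-34)^2 / (2 * 0.174 * 9.109e-31 * (7.5e-09)^2) J, divided by 1.602e-19 J/eV
dE = 0.0385 eV
Total band gap = E_g(bulk) + dE = 1.49 + 0.0385 = 1.5285 eV

1.5285


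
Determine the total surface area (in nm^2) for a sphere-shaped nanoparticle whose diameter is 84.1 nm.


Radius r = 84.1/2 = 42.05 nm
Surface area SA = 4 * pi * r^2
SA = 4 * pi * (42.05)^2
SA = 22219.89 nm^2

22219.89


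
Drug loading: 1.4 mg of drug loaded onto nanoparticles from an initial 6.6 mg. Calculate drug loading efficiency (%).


Drug loading efficiency = (drug loaded / drug initial) * 100
DLE = 1.4 / 6.6 * 100
DLE = 0.2121 * 100
DLE = 21.21%

21.21


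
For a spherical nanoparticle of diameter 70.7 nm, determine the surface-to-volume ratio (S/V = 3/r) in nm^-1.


Radius r = 70.7/2 = 35.35 nm
S/V = 3 / r = 3 / 35.35
S/V = 0.0849 nm^-1

0.0849


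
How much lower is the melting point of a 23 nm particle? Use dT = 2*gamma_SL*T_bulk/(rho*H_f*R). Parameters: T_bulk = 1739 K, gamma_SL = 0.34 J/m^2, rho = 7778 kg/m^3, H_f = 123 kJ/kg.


Radius R = 23/2 = 11.5 nm = 1.15e-08 m
Convert H_f = 123 kJ/kg = 123000 J/kg
dT = 2 * gamma_SL * T_bulk / (rho * H_f * R)
dT = 2 * 0.34 * 1739 / (7778 * 123000 * 1.15e-08)
dT = 107.5 K

107.5


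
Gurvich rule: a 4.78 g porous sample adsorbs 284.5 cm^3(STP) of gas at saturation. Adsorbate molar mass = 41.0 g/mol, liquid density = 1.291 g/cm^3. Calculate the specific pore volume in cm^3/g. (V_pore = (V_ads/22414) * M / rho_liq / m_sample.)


Moles adsorbed n = V_ads / 22414 = 284.5 / 22414 = 1.269296e-02 mol
Liquid volume V_liq = n * M / rho_liq = 1.269296e-02 * 41.0 / 1.291 = 0.40311 cm^3
Specific pore volume V_pore = V_liq / m_sample = 0.40311 / 4.78
V_pore = 0.0843 cm^3/g

0.0843


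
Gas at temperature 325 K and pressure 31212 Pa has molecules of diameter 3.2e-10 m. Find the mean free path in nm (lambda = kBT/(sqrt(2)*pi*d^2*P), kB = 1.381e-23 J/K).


Mean free path: lambda = kB*T / (sqrt(2) * pi * d^2 * P)
lambda = 1.381e-23 * 325 / (sqrt(2) * pi * (3.2e-10)^2 * 31212)
lambda = 3.16075e-07 m
lambda = 316.08 nm

316.08


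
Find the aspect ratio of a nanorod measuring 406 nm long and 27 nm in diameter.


Aspect ratio AR = length / diameter
AR = 406 / 27
AR = 15.04

15.04


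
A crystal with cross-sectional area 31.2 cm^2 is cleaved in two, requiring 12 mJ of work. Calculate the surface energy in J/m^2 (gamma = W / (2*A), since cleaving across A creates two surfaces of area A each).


Convert: A = 31.2 cm^2 = 0.00312 m^2, W = 12 mJ = 0.012 J
Cleaving exposes two faces of area A, so total new surface = 2*A and gamma = W / (2*A)
gamma = 0.012 / (2 * 0.00312)
gamma = 1.923 J/m^2

1.923


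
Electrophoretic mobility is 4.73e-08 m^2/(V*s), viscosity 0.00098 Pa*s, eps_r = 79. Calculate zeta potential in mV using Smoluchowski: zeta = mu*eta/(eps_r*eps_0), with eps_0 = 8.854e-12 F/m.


Smoluchowski equation: zeta = mu * eta / (eps_r * eps_0)
zeta = 4.73e-08 * 0.00098 / (79 * 8.854e-12)
zeta = 0.066271 V = 66.27 mV

66.27


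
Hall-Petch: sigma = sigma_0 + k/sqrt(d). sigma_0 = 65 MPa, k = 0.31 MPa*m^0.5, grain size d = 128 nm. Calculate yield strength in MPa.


d = 128 nm = 1.28e-07 m
sqrt(d) = 0.0003577709
Hall-Petch contribution = k / sqrt(d) = 0.31 / 0.0003577709 = 866.5 MPa
sigma = sigma_0 + k/sqrt(d) = 65 + 866.5 = 931.5 MPa

931.5


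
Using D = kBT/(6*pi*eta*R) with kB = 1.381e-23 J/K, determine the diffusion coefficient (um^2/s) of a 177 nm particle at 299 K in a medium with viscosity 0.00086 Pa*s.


Radius R = 177/2 = 88.5 nm = 8.85e-08 m
D = kB*T / (6*pi*eta*R)
D = 1.381e-23 * 299 / (6 * pi * 0.00086 * 8.85e-08)
D = 2.87821e-12 m^2/s = 2.878 um^2/s

2.878


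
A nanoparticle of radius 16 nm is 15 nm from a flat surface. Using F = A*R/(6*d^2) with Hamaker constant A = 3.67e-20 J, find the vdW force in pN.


Convert to SI: R = 16 nm = 1.6e-08 m, d = 15 nm = 1.5e-08 m
F = A * R / (6 * d^2)
F = 3.67e-20 * 1.6e-08 / (6 * (1.5e-08)^2)
F = 4.34963e-13 N = 0.435 pN

0.435


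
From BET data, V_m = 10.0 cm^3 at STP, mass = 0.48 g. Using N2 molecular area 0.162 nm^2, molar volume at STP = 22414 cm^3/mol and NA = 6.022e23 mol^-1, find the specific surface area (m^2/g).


Number of moles in monolayer = V_m / 22414 = 10.0 / 22414 = 0.00044615
Number of molecules = moles * NA = 0.00044615 * 6.022e23
SA = molecules * sigma / mass
SA = (10.0 / 22414) * 6.022e23 * 0.162e-18 / 0.48
SA = 90.7 m^2/g

90.7


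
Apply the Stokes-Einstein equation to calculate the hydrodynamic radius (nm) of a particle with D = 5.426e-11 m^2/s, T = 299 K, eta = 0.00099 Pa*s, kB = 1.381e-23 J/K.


Stokes-Einstein: R = kB*T / (6*pi*eta*D)
R = 1.381e-23 * 299 / (6 * pi * 0.00099 * 5.426e-11)
R = 4.07801e-09 m = 4.08 nm

4.08


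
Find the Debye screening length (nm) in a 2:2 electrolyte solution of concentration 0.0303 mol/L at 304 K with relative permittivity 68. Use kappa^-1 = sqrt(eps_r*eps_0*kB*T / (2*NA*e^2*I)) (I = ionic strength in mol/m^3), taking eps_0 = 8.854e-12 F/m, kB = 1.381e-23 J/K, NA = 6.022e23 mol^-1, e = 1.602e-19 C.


Ionic strength I = 0.0303 * 2^2 * 1000 = 121.2 mol/m^3
kappa^-1 = sqrt(68 * 8.854e-12 * 1.381e-23 * 304 / (2 * 6.022e23 * (1.602e-19)^2 * 121.2))
kappa^-1 = 0.821 nm

0.821


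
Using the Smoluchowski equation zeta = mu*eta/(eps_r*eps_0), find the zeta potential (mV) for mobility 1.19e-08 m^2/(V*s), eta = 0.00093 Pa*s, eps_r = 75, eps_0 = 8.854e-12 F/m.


Smoluchowski equation: zeta = mu * eta / (eps_r * eps_0)
zeta = 1.19e-08 * 0.00093 / (75 * 8.854e-12)
zeta = 0.016666 V = 16.67 mV

16.67


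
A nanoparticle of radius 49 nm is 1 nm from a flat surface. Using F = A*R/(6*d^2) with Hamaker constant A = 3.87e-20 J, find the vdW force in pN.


Convert to SI: R = 49 nm = 4.9e-08 m, d = 1 nm = 1e-09 m
F = A * R / (6 * d^2)
F = 3.87e-20 * 4.9e-08 / (6 * (1e-09)^2)
F = 3.1605e-10 N = 316.05 pN

316.05


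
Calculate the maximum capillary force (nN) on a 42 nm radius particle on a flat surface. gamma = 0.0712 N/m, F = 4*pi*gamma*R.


Convert radius: R = 42 nm = 4.2e-08 m
F = 4 * pi * gamma * R
F = 4 * pi * 0.0712 * 4.2e-08
F = 3.75785e-08 N = 37.5785 nN

37.5785


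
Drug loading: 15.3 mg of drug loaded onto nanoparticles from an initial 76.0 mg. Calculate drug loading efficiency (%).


Drug loading efficiency = (drug loaded / drug initial) * 100
DLE = 15.3 / 76.0 * 100
DLE = 0.2013 * 100
DLE = 20.13%

20.13


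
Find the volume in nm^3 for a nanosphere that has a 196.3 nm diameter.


Radius r = 196.3/2 = 98.15 nm
Volume V = (4/3) * pi * r^3
V = (4/3) * pi * (98.15)^3
V = 3960586.67 nm^3

3960586.67


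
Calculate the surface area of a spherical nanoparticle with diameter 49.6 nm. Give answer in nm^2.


Radius r = 49.6/2 = 24.8 nm
Surface area SA = 4 * pi * r^2
SA = 4 * pi * (24.8)^2
SA = 7728.82 nm^2

7728.82


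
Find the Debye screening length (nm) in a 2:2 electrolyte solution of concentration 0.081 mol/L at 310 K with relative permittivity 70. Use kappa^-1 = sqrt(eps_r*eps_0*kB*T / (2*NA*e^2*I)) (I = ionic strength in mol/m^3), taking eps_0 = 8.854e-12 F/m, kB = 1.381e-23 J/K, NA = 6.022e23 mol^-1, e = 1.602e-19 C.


Ionic strength I = 0.081 * 2^2 * 1000 = 324 mol/m^3
kappa^-1 = sqrt(70 * 8.854e-12 * 1.381e-23 * 310 / (2 * 6.022e23 * (1.602e-19)^2 * 324))
kappa^-1 = 0.515 nm

0.515


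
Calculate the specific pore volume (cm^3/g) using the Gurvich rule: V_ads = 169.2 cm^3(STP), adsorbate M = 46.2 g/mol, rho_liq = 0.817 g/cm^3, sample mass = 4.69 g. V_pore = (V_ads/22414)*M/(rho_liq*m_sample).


Moles adsorbed n = V_ads / 22414 = 169.2 / 22414 = 7.548853e-03 mol
Liquid volume V_liq = n * M / rho_liq = 7.548853e-03 * 46.2 / 0.817 = 0.42688 cm^3
Specific pore volume V_pore = V_liq / m_sample = 0.42688 / 4.69
V_pore = 0.091 cm^3/g

0.091


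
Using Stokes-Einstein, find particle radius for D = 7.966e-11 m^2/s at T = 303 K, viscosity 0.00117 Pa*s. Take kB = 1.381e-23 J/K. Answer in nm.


Stokes-Einstein: R = kB*T / (6*pi*eta*D)
R = 1.381e-23 * 303 / (6 * pi * 0.00117 * 7.966e-11)
R = 2.38182e-09 m = 2.38 nm

2.38


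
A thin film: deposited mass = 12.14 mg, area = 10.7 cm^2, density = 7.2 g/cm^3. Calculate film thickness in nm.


Convert: m = 12.14 mg = 1.2140e-05 kg, A = 10.7 cm^2 = 1.0700e-03 m^2, rho = 7.2 g/cm^3 = 7200 kg/m^3
t = m / (A * rho)
t = 1.2140e-05 / (1.0700e-03 * 7200)
t = 1.5758e-06 m = 1575.8 nm

1575.8


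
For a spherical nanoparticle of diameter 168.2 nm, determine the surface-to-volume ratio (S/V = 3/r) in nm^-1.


Radius r = 168.2/2 = 84.1 nm
S/V = 3 / r = 3 / 84.1
S/V = 0.0357 nm^-1

0.0357


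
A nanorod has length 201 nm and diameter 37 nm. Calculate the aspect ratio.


Aspect ratio AR = length / diameter
AR = 201 / 37
AR = 5.43

5.43


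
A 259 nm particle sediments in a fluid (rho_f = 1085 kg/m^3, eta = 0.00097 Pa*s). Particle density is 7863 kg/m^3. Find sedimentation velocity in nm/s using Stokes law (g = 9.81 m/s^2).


Radius R = 259/2 nm = 1.295e-07 m
Density difference = 7863 - 1085 = 6778 kg/m^3
v = 2 * R^2 * (rho_p - rho_f) * g / (9 * eta)
v = 2 * (1.295e-07)^2 * 6778 * 9.81 / (9 * 0.00097)
v = 2.55462e-07 m/s = 255.4617 nm/s

255.4617


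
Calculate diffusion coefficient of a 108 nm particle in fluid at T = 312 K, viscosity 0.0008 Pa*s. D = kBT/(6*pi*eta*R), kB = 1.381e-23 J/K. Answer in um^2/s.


Radius R = 108/2 = 54 nm = 5.4e-08 m
D = kB*T / (6*pi*eta*R)
D = 1.381e-23 * 312 / (6 * pi * 0.0008 * 5.4e-08)
D = 5.29131e-12 m^2/s = 5.291 um^2/s

5.291


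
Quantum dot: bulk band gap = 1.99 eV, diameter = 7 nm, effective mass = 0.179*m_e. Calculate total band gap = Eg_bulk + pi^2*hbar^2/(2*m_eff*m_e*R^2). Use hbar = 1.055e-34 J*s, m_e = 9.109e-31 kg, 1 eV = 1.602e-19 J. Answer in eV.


Radius R = 7/2 nm = 3.5e-09 m
Confinement energy dE = pi^2 * hbar^2 / (2 * m_eff * m_e * R^2)
dE = pi^2 * (1.055e-34)^2 / (2 * 0.179 * 9.109e-31 * (3.5e-09)^2) J, divided by 1.602e-19 J/eV
dE = 0.1717 eV
Total band gap = E_g(bulk) + dE = 1.99 + 0.1717 = 2.1617 eV

2.1617


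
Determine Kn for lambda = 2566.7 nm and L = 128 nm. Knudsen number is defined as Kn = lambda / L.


Knudsen number Kn = lambda / L
Kn = 2566.7 / 128
Kn = 20.0523

20.0523


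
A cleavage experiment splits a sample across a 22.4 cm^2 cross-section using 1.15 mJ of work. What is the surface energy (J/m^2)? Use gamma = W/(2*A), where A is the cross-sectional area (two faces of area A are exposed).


Convert: A = 22.4 cm^2 = 0.00224 m^2, W = 1.15 mJ = 0.00115 J
Cleaving exposes two faces of area A, so total new surface = 2*A and gamma = W / (2*A)
gamma = 0.00115 / (2 * 0.00224)
gamma = 0.257 J/m^2

0.257


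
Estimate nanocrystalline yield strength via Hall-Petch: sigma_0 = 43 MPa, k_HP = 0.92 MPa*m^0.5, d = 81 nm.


d = 81 nm = 8.1e-08 m
sqrt(d) = 0.000284605
Hall-Petch contribution = k / sqrt(d) = 0.92 / 0.000284605 = 3232.6 MPa
sigma = sigma_0 + k/sqrt(d) = 43 + 3232.6 = 3275.6 MPa

3275.6


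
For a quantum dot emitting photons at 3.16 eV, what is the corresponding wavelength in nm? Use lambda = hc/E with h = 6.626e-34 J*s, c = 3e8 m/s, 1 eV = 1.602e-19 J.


Convert energy: E = 3.16 eV = 3.16 * 1.602e-19 = 5.06232e-19 J
lambda = h*c / E = 6.626e-34 * 3e8 / 5.06232e-19
lambda = 3.92666e-07 m = 392.7 nm

392.7


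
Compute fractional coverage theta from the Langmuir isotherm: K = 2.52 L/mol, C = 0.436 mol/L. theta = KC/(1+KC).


Langmuir isotherm: theta = K*C / (1 + K*C)
K*C = 2.52 * 0.436 = 1.09872
theta = 1.09872 / (1 + 1.09872) = 1.09872 / 2.09872
theta = 0.5235

0.5235


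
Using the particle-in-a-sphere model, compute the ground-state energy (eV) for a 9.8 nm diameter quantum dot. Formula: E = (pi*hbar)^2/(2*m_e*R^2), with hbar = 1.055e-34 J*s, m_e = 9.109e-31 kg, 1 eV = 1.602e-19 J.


Radius R = 9.8/2 = 4.9 nm = 4.9e-09 m
E = (pi * 1.055e-34)^2 / (2 * 9.109e-31 * (4.9e-09)^2)
E(J) = 2.51138e-21
E = E(J) / 1.602e-19 = 0.0157 eV

0.0157


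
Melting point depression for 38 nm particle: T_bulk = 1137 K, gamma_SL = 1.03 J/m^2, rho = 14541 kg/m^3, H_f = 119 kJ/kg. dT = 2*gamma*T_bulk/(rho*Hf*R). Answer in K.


Radius R = 38/2 = 19 nm = 1.9e-08 m
Convert H_f = 119 kJ/kg = 119000 J/kg
dT = 2 * gamma_SL * T_bulk / (rho * H_f * R)
dT = 2 * 1.03 * 1137 / (14541 * 119000 * 1.9e-08)
dT = 71.2 K

71.2


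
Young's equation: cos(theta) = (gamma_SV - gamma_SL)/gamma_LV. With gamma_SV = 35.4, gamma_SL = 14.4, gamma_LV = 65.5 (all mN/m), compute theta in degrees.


cos(theta) = (gamma_SV - gamma_SL) / gamma_LV
cos(theta) = (35.4 - 14.4) / 65.5
cos(theta) = 0.320611
theta = arccos(0.320611) = 71.3 degrees

71.3


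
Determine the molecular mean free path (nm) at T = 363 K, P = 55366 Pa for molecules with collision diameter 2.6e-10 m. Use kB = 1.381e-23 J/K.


Mean free path: lambda = kB*T / (sqrt(2) * pi * d^2 * P)
lambda = 1.381e-23 * 363 / (sqrt(2) * pi * (2.6e-10)^2 * 55366)
lambda = 3.01471e-07 m
lambda = 301.47 nm

301.47


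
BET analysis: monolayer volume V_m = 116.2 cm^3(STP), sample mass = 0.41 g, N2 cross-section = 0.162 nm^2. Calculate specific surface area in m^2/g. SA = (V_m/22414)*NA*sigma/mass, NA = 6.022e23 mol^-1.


Number of moles in monolayer = V_m / 22414 = 116.2 / 22414 = 0.00518426
Number of molecules = moles * NA = 0.00518426 * 6.022e23
SA = molecules * sigma / mass
SA = (116.2 / 22414) * 6.022e23 * 0.162e-18 / 0.41
SA = 1233.6 m^2/g

1233.6


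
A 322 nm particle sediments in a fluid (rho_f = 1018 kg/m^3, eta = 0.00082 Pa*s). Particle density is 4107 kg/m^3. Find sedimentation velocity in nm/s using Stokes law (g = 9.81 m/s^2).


Radius R = 322/2 nm = 1.61e-07 m
Density difference = 4107 - 1018 = 3089 kg/m^3
v = 2 * R^2 * (rho_p - rho_f) * g / (9 * eta)
v = 2 * (1.61e-07)^2 * 3089 * 9.81 / (9 * 0.00082)
v = 2.12869e-07 m/s = 212.8689 nm/s

212.8689


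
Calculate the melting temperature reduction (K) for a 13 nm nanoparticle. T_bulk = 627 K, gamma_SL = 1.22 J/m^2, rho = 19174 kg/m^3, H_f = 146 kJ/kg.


Radius R = 13/2 = 6.5 nm = 6.5e-09 m
Convert H_f = 146 kJ/kg = 146000 J/kg
dT = 2 * gamma_SL * T_bulk / (rho * H_f * R)
dT = 2 * 1.22 * 627 / (19174 * 146000 * 6.5e-09)
dT = 84.1 K

84.1


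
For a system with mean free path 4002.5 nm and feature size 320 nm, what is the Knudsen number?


Knudsen number Kn = lambda / L
Kn = 4002.5 / 320
Kn = 12.5078

12.5078


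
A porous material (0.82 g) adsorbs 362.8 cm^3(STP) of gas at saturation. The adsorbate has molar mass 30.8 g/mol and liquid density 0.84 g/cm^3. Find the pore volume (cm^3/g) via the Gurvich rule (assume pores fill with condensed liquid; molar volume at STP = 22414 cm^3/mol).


Moles adsorbed n = V_ads / 22414 = 362.8 / 22414 = 1.618631e-02 mol
Liquid volume V_liq = n * M / rho_liq = 1.618631e-02 * 30.8 / 0.84 = 0.59350 cm^3
Specific pore volume V_pore = V_liq / m_sample = 0.59350 / 0.82
V_pore = 0.7238 cm^3/g

0.7238


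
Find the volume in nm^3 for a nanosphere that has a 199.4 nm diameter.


Radius r = 199.4/2 = 99.7 nm
Volume V = (4/3) * pi * r^3
V = (4/3) * pi * (99.7)^3
V = 4151204.08 nm^3

4151204.08


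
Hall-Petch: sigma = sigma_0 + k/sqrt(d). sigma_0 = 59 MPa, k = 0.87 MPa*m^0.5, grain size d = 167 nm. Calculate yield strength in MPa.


d = 167 nm = 1.67e-07 m
sqrt(d) = 0.0004086563
Hall-Petch contribution = k / sqrt(d) = 0.87 / 0.0004086563 = 2128.9 MPa
sigma = sigma_0 + k/sqrt(d) = 59 + 2128.9 = 2187.9 MPa

2187.9


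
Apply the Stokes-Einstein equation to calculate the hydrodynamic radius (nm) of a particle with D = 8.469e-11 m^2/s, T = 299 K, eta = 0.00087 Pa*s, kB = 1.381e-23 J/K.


Stokes-Einstein: R = kB*T / (6*pi*eta*D)
R = 1.381e-23 * 299 / (6 * pi * 0.00087 * 8.469e-11)
R = 2.97312e-09 m = 2.97 nm

2.97


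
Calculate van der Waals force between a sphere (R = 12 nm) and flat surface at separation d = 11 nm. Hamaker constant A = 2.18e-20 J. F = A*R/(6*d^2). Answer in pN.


Convert to SI: R = 12 nm = 1.2e-08 m, d = 11 nm = 1.1e-08 m
F = A * R / (6 * d^2)
F = 2.18e-20 * 1.2e-08 / (6 * (1.1e-08)^2)
F = 3.60331e-13 N = 0.36 pN

0.36


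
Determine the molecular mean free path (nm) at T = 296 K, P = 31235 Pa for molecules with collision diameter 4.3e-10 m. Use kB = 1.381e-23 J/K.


Mean free path: lambda = kB*T / (sqrt(2) * pi * d^2 * P)
lambda = 1.381e-23 * 296 / (sqrt(2) * pi * (4.3e-10)^2 * 31235)
lambda = 1.5931e-07 m
lambda = 159.31 nm

159.31


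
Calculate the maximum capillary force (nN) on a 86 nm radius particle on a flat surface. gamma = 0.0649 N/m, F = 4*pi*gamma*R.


Convert radius: R = 86 nm = 8.6e-08 m
F = 4 * pi * gamma * R
F = 4 * pi * 0.0649 * 8.6e-08
F = 7.01379e-08 N = 70.1379 nN

70.1379


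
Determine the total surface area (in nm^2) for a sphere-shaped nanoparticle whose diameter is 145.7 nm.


Radius r = 145.7/2 = 72.85 nm
Surface area SA = 4 * pi * r^2
SA = 4 * pi * (72.85)^2
SA = 66691.27 nm^2

66691.27


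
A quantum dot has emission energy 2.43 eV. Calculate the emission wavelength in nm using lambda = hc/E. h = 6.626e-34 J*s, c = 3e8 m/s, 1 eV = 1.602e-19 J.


Convert energy: E = 2.43 eV = 2.43 * 1.602e-19 = 3.89286e-19 J
lambda = h*c / E = 6.626e-34 * 3e8 / 3.89286e-19
lambda = 5.10627e-07 m = 510.6 nm

510.6


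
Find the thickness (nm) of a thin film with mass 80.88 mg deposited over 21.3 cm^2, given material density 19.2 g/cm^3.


Convert: m = 80.88 mg = 8.0880e-05 kg, A = 21.3 cm^2 = 2.1300e-03 m^2, rho = 19.2 g/cm^3 = 19200 kg/m^3
t = m / (A * rho)
t = 8.0880e-05 / (2.1300e-03 * 19200)
t = 1.9777e-06 m = 1977.7 nm

1977.7


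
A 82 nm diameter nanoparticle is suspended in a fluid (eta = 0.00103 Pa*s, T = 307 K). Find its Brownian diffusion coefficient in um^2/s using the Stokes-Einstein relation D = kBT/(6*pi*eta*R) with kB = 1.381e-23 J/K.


Radius R = 82/2 = 41 nm = 4.1e-08 m
D = kB*T / (6*pi*eta*R)
D = 1.381e-23 * 307 / (6 * pi * 0.00103 * 4.1e-08)
D = 5.32611e-12 m^2/s = 5.326 um^2/s

5.326


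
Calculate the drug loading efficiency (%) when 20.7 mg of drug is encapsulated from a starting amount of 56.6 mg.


Drug loading efficiency = (drug loaded / drug initial) * 100
DLE = 20.7 / 56.6 * 100
DLE = 0.3657 * 100
DLE = 36.57%

36.57


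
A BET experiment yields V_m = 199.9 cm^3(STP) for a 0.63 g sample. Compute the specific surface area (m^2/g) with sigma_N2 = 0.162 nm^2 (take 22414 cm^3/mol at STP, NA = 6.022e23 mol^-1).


Number of moles in monolayer = V_m / 22414 = 199.9 / 22414 = 0.00891853
Number of molecules = moles * NA = 0.00891853 * 6.022e23
SA = molecules * sigma / mass
SA = (199.9 / 22414) * 6.022e23 * 0.162e-18 / 0.63
SA = 1381.0 m^2/g

1381.0


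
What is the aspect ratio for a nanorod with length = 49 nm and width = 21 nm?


Aspect ratio AR = length / diameter
AR = 49 / 21
AR = 2.33

2.33


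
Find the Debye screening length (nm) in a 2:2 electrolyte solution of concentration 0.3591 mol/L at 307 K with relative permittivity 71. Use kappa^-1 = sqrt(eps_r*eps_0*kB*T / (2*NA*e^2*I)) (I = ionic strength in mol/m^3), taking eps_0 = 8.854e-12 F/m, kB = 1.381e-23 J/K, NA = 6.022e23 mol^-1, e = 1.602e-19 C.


Ionic strength I = 0.3591 * 2^2 * 1000 = 1436.4 mol/m^3
kappa^-1 = sqrt(71 * 8.854e-12 * 1.381e-23 * 307 / (2 * 6.022e23 * (1.602e-19)^2 * 1436.4))
kappa^-1 = 0.245 nm

0.245
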